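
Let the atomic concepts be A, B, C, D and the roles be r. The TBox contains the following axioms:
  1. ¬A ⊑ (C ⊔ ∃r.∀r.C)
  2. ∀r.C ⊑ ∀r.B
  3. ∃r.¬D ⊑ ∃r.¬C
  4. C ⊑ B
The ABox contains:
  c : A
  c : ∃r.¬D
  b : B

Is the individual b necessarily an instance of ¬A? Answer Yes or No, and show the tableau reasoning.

No

1. b : ¬A?  L(b) = {B} ∪ {A}
   open: L(b) ⊇ {A, B, ∀r.D, ∃r.¬C} (+ ∃-successors) — b ∉ ¬A possible
2. Hence b : ¬A: not entailed.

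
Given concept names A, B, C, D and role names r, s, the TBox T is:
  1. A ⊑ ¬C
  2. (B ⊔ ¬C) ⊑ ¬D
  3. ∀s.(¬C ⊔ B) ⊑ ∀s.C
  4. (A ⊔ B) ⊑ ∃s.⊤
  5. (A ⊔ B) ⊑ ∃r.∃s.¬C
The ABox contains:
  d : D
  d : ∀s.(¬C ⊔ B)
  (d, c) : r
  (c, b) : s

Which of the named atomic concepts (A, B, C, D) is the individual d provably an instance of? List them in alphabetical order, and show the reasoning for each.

1. d : A?  L(d) = {D, ∀s.(¬C ⊔ B)} ∪ {¬A}
   apply at d: ∀s.(¬C ⊔ B)⊑∀s.C
   open: L(d) ⊇ {C, D, ¬A, ¬B, ∀s.(¬C ⊔ B), …} — d ∉ A possible
2. d : B?  L(d) = {D, ∀s.(¬C ⊔ B)} ∪ {¬B}
   apply at d: ∀s.(¬C ⊔ B)⊑∀s.C
   open: L(d) ⊇ {C, D, ¬A, ¬B, ∀s.(¬C ⊔ B), …} — d ∉ B possible
3. d : C?  L(d) = {D, ∀s.(¬C ⊔ B)} ∪ {¬C}
   clash {D, ¬D} at d — d ∈ C
4. d : D?  L(d) = {D, ∀s.(¬C ⊔ B)} ∪ {¬D}
   clash {D, ¬D} at d — d ∈ D
5. Entailed for d: {C, D}

{C, D}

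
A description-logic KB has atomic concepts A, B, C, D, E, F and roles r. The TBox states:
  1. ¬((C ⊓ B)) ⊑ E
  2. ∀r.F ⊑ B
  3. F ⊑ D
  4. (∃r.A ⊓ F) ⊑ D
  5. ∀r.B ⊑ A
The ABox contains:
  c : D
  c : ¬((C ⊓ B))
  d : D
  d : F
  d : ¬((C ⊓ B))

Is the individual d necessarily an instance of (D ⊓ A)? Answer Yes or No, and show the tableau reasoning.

1. d : (D ⊓ A)?  L(d) = {D, F, ¬((C ⊓ B))} ∪ {(¬D ⊔ ¬A)}
   apply at d: ¬((C ⊓ B))⊑E
   open: L(d) ⊇ {D, E, F, ¬A, ¬C, …} (+ ∃-successors) — d ∉ (D ⊓ A) possible
2. Hence d : (D ⊓ A): not entailed.

No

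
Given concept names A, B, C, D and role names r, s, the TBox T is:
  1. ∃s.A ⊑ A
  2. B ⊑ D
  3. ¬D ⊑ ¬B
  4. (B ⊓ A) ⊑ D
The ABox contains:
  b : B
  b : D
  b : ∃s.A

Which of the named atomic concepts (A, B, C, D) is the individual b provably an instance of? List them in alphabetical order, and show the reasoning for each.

1. b : A?  L(b) = {B, D, ∃s.A} ∪ {¬A}
   clash {A, ¬A} at b — b ∈ A
2. b : B?  L(b) = {B, D, ∃s.A} ∪ {¬B}
   clash {B, ¬B} at b — b ∈ B
3. b : C?  L(b) = {B, D, ∃s.A} ∪ {¬C}
   apply at b: ∃s.A⊑A
   open: L(b) ⊇ {A, B, D, ¬C, ∃s.A} (+ ∃-successors) — b ∉ C possible
4. b : D?  L(b) = {B, D, ∃s.A} ∪ {¬D}
   clash {D, ¬D} at b — b ∈ D
5. Entailed for b: {A, B, D}

{A, B, D}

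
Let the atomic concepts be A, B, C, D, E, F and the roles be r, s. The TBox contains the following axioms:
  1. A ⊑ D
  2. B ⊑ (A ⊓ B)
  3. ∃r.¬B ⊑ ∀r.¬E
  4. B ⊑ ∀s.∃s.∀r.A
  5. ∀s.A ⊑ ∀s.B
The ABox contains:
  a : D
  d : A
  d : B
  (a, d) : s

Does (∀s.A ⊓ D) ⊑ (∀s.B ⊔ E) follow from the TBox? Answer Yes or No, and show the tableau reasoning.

Yes

1. (∀s.A ⊓ D) ⊑ (∀s.B ⊔ E)  ⇔  ((∀s.A ⊓ D) ⊓ (∃s.¬B ⊓ ¬E)) unsat w.r.t. T
   all branches close; clash {B, ¬B} at an ∃-successor
2. Hence (∀s.A ⊓ D) ⊑ (∀s.B ⊔ E): entailed.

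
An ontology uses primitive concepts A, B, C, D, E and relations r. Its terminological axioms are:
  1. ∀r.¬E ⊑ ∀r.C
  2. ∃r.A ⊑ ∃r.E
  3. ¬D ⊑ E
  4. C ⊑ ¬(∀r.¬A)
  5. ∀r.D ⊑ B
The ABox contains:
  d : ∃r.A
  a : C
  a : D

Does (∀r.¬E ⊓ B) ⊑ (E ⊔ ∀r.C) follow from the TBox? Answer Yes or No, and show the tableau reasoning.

1. (∀r.¬E ⊓ B) ⊑ (E ⊔ ∀r.C)  ⇔  ((∀r.¬E ⊓ B) ⊓ (¬E ⊓ ∃r.¬C)) unsat w.r.t. T
   all branches close; clash {E, ¬E} at x₀
2. Hence (∀r.¬E ⊓ B) ⊑ (E ⊔ ∀r.C): entailed.

Yes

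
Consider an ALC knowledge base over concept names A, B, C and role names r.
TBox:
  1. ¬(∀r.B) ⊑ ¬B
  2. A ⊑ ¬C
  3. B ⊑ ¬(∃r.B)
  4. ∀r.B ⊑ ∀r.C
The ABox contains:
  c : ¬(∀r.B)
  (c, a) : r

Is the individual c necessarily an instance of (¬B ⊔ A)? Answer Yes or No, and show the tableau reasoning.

1. c : (¬B ⊔ A)?  L(c) = {¬(∀r.B)} ∪ {(B ⊓ ¬A)}
   clash {B, ¬B} at c — c ∈ (¬B ⊔ A)
2. Hence c : (¬B ⊔ A): entailed.

Yes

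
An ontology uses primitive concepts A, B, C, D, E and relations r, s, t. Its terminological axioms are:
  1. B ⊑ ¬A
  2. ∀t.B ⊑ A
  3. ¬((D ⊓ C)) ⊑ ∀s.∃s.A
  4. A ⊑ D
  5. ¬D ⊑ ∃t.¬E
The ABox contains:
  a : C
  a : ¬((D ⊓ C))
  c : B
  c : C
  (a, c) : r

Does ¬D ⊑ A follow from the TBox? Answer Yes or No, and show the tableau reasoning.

1. ¬D ⊑ A  ⇔  (¬D ⊓ ¬A) unsat w.r.t. T
   apply at x₀: ¬D⊑∃t.¬E
   open: L(x₀) ⊇ {¬A, ¬D, ∀s.∃s.A, ∃t.¬B, ∃t.¬E} (+ ∃-successors)
2. Hence ¬D ⊑ A: not entailed.

No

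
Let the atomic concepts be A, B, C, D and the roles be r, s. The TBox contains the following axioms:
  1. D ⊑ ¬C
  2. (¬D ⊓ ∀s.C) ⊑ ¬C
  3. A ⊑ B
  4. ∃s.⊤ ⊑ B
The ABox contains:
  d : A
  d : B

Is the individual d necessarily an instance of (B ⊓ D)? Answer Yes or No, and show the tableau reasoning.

1. d : (B ⊓ D)?  L(d) = {A, B} ∪ {(¬B ⊔ ¬D)}
   open: L(d) ⊇ {A, B, ¬D, ∃s.¬C} (+ ∃-successors) — d ∉ (B ⊓ D) possible
2. Hence d : (B ⊓ D): not entailed.

No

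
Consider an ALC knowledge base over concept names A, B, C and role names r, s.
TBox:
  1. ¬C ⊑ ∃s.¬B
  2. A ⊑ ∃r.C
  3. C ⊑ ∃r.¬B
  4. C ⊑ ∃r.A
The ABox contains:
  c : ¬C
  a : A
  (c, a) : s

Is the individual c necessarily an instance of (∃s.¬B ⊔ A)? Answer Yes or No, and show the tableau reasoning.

1. c : (∃s.¬B ⊔ A)?  L(c) = {¬C} ∪ {(∀s.B ⊓ ¬A)}
   clash {B, ¬B} at an ∃-successor — c ∈ (∃s.¬B ⊔ A)
2. Hence c : (∃s.¬B ⊔ A): entailed.

Yes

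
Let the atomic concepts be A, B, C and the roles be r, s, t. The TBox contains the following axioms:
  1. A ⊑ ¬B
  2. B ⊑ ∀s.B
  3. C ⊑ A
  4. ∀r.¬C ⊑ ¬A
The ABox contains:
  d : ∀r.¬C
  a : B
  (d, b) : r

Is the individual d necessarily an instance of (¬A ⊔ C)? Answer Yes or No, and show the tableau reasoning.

Yes

1. d : (¬A ⊔ C)?  L(d) = {∀r.¬C} ∪ {(A ⊓ ¬C)}
   clash {A, ¬A} at d — d ∈ (¬A ⊔ C)
2. Hence d : (¬A ⊔ C): entailed.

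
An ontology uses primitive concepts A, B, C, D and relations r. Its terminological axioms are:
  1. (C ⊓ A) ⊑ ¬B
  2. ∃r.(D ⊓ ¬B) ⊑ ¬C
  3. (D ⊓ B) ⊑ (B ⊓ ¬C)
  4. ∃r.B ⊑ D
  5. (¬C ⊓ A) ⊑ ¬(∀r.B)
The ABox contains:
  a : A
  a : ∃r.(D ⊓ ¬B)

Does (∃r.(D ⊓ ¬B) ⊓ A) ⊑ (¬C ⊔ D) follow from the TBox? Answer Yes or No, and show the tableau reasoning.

1. (∃r.(D ⊓ ¬B) ⊓ A) ⊑ (¬C ⊔ D)  ⇔  ((∃r.(D ⊓ ¬B) ⊓ A) ⊓ (C ⊓ ¬D)) unsat w.r.t. T
   all branches close; clash {B, ¬B} at x₀
2. Hence (∃r.(D ⊓ ¬B) ⊓ A) ⊑ (¬C ⊔ D): entailed.

Yes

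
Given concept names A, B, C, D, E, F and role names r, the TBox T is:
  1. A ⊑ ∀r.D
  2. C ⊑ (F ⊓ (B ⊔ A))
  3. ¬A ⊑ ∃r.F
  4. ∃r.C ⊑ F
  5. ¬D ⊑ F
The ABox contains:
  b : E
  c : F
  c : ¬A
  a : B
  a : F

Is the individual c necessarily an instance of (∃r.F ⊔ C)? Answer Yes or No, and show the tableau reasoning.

1. c : (∃r.F ⊔ C)?  L(c) = {F, ¬A} ∪ {(∀r.¬F ⊓ ¬C)}
   clash {F, ¬F} at an ∃-successor — c ∈ (∃r.F ⊔ C)
2. Hence c : (∃r.F ⊔ C): entailed.

Yes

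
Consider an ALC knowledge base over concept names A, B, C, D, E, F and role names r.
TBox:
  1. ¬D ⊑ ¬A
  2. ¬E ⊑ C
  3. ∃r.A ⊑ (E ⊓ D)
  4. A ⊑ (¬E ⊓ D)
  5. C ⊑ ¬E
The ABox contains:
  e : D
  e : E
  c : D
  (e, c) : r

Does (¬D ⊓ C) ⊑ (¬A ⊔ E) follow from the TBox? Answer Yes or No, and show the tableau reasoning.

1. (¬D ⊓ C) ⊑ (¬A ⊔ E)  ⇔  ((¬D ⊓ C) ⊓ (A ⊓ ¬E)) unsat w.r.t. T
   all branches close; clash {A, ¬A} at x₀
2. Hence (¬D ⊓ C) ⊑ (¬A ⊔ E): entailed.

Yes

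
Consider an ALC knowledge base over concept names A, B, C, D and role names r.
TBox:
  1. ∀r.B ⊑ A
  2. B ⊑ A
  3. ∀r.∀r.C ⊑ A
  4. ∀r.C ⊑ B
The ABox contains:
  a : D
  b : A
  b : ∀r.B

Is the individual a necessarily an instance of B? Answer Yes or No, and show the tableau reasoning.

No

1. a : B?  L(a) = {D} ∪ {¬B}
   open: L(a) ⊇ {D, ¬B, ∃r.¬B, ∃r.¬C, ∃r.∃r.¬C} (+ ∃-successors) — a ∉ B possible
2. Hence a : B: not entailed.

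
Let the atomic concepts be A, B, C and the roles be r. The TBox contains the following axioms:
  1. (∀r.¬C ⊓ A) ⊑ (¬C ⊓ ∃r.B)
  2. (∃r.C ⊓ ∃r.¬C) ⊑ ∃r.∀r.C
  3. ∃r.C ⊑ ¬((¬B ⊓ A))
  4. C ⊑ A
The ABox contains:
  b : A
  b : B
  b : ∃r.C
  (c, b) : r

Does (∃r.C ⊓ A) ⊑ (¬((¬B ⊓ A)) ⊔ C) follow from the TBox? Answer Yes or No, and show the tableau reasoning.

Yes

1. (∃r.C ⊓ A) ⊑ (¬((¬B ⊓ A)) ⊔ C)  ⇔  ((∃r.C ⊓ A) ⊓ ((¬B ⊓ A) ⊓ ¬C)) unsat w.r.t. T
   all branches close; clash {A, ¬A} at x₀
2. Hence (∃r.C ⊓ A) ⊑ (¬((¬B ⊓ A)) ⊔ C): entailed.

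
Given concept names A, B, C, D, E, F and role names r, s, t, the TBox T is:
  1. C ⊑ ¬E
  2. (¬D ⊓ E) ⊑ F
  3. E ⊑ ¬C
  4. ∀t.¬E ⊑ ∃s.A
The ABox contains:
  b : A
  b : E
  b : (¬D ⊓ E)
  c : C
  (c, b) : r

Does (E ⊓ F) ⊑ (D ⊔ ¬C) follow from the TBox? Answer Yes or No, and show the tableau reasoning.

Yes

1. (E ⊓ F) ⊑ (D ⊔ ¬C)  ⇔  ((E ⊓ F) ⊓ (¬D ⊓ C)) unsat w.r.t. T
   all branches close; clash {E, ¬E} at x₀
2. Hence (E ⊓ F) ⊑ (D ⊔ ¬C): entailed.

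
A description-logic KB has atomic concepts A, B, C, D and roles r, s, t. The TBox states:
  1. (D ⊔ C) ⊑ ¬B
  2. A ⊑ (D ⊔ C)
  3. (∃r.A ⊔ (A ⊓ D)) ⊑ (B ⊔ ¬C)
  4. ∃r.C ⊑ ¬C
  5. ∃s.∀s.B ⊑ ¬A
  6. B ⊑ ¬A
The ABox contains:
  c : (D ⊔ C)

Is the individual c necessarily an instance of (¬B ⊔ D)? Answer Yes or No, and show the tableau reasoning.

Yes

1. c : (¬B ⊔ D)?  L(c) = {(D ⊔ C)} ∪ {(B ⊓ ¬D)}
   clash {B, ¬B} at c — c ∈ (¬B ⊔ D)
2. Hence c : (¬B ⊔ D): entailed.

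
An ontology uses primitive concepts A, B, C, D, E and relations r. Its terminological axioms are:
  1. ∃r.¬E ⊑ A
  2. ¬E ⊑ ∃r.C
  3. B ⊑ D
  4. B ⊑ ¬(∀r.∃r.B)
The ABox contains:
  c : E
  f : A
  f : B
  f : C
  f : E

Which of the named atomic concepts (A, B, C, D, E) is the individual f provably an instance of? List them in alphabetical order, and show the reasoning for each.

1. f : A?  L(f) = {A, B, C, E} ∪ {¬A}
   clash {A, ¬A} at f — f ∈ A
2. f : B?  L(f) = {A, B, C, E} ∪ {¬B}
   clash {B, ¬B} at f — f ∈ B
3. f : C?  L(f) = {A, B, C, E} ∪ {¬C}
   clash {C, ¬C} at f — f ∈ C
4. f : D?  L(f) = {A, B, C, E} ∪ {¬D}
   clash {D, ¬D} at f — f ∈ D
5. f : E?  L(f) = {A, B, C, E} ∪ {¬E}
   clash {E, ¬E} at f — f ∈ E
6. Entailed for f: {A, B, C, D, E}

{A, B, C, D, E}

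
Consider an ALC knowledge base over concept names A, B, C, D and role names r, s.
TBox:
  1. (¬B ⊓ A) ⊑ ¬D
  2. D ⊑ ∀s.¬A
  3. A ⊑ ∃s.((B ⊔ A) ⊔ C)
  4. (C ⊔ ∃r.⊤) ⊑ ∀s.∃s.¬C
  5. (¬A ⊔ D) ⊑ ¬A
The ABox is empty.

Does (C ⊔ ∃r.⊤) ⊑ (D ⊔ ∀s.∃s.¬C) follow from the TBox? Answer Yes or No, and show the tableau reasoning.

1. (C ⊔ ∃r.⊤) ⊑ (D ⊔ ∀s.∃s.¬C)  ⇔  ((C ⊔ ∃r.⊤) ⊓ (¬D ⊓ ∃s.∀s.C)) unsat w.r.t. T
   all branches close; clash {C, ¬C} at an ∃-successor
2. Hence (C ⊔ ∃r.⊤) ⊑ (D ⊔ ∀s.∃s.¬C): entailed.

Yes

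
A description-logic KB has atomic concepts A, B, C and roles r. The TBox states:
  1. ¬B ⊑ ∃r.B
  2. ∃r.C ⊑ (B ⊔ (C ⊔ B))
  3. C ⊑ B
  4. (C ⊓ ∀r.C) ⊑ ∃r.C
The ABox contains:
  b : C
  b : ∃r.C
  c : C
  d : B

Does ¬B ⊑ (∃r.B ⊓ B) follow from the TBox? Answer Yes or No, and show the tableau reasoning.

1. ¬B ⊑ (∃r.B ⊓ B)  ⇔  (¬B ⊓ (∀r.¬B ⊔ ¬B)) unsat w.r.t. T
   apply at x₀: ¬B⊑∃r.B
   open: L(x₀) ⊇ {¬B, ¬C, ∀r.¬C, ∃r.B} (+ ∃-successors)
2. Hence ¬B ⊑ (∃r.B ⊓ B): not entailed.

No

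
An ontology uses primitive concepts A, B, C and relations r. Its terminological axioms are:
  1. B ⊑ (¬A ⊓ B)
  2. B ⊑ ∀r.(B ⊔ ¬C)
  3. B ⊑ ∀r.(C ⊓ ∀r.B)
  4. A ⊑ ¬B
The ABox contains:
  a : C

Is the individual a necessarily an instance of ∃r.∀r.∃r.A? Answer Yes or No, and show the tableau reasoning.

No

1. a : ∃r.∀r.∃r.A?  L(a) = {C} ∪ {∀r.∃r.∀r.¬A}
   open: L(a) ⊇ {C, ¬A, ¬B, ∀r.∃r.∀r.¬A} — a ∉ ∃r.∀r.∃r.A possible
2. Hence a : ∃r.∀r.∃r.A: not entailed.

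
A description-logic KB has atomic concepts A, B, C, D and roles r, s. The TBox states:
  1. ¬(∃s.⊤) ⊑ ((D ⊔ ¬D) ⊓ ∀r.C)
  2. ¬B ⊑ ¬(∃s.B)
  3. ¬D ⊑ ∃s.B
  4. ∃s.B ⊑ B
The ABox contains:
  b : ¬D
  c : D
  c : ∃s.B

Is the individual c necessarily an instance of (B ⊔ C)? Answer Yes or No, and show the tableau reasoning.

1. c : (B ⊔ C)?  L(c) = {D, ∃s.B} ∪ {(¬B ⊓ ¬C)}
   clash {B, ¬B} at an ∃-successor — c ∈ (B ⊔ C)
2. Hence c : (B ⊔ C): entailed.

Yes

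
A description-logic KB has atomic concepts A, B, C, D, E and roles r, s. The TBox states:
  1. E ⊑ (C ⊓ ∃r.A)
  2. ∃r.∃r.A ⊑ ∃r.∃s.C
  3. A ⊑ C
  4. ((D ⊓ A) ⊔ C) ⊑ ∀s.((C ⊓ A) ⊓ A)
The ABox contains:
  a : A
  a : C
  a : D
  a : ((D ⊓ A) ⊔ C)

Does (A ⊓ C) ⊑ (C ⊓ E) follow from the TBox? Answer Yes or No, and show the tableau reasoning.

No

1. (A ⊓ C) ⊑ (C ⊓ E)  ⇔  ((A ⊓ C) ⊓ (¬C ⊔ ¬E)) unsat w.r.t. T
   open: L(x₀) ⊇ {A, C, ¬E, ∀r.∀r.¬A, ∀s.((C ⊓ A) ⊓ A)}
2. Hence (A ⊓ C) ⊑ (C ⊓ E): not entailed.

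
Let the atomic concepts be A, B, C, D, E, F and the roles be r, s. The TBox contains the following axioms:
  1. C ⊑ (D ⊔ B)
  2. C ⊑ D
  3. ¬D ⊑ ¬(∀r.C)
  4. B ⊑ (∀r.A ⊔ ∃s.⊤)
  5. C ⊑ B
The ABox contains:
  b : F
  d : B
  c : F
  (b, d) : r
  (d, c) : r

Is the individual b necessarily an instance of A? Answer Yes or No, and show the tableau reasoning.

No

1. b : A?  L(b) = {F} ∪ {¬A}
   open: L(b) ⊇ {D, F, ¬A, ¬B, ¬C} — b ∉ A possible
2. Hence b : A: not entailed.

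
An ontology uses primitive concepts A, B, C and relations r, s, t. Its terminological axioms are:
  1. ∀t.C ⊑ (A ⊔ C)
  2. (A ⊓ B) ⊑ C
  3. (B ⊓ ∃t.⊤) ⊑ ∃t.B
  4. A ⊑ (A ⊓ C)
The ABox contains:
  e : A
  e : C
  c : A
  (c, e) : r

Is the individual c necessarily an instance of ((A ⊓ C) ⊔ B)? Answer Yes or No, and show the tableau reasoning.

Yes

1. c : ((A ⊓ C) ⊔ B)?  L(c) = {A} ∪ {((¬A ⊔ ¬C) ⊓ ¬B)}
   clash {C, ¬C} at c — c ∈ ((A ⊓ C) ⊔ B)
2. Hence c : ((A ⊓ C) ⊔ B): entailed.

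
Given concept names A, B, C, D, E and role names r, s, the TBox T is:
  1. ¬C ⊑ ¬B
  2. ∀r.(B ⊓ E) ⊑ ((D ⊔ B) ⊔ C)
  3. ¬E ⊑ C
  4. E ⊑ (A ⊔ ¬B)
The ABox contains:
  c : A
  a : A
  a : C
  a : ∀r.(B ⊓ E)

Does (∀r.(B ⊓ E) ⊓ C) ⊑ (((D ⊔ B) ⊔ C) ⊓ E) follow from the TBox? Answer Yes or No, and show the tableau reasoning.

No

1. (∀r.(B ⊓ E) ⊓ C) ⊑ (((D ⊔ B) ⊔ C) ⊓ E)  ⇔  ((∀r.(B ⊓ E) ⊓ C) ⊓ (((¬D ⊓ ¬B) ⊓ ¬C) ⊔ ¬E)) unsat w.r.t. T
   apply at x₀: ∀r.(B ⊓ E)⊑((D ⊔ B) ⊔ C)
   open: L(x₀) ⊇ {C, ¬E, ∀r.(B ⊓ E)}
2. Hence (∀r.(B ⊓ E) ⊓ C) ⊑ (((D ⊔ B) ⊔ C) ⊓ E): not entailed.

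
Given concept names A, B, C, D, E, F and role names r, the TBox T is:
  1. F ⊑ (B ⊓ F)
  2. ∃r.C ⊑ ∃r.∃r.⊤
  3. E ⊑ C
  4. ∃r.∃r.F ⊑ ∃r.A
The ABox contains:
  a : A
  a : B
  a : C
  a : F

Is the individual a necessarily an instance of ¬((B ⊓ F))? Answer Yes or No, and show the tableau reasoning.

1. a : ¬((B ⊓ F))?  L(a) = {A, B, C, F} ∪ {(B ⊓ F)}
   open: L(a) ⊇ {A, B, C, F, ∀r.¬C, …} — a ∉ ¬((B ⊓ F)) possible
2. Hence a : ¬((B ⊓ F)): not entailed.

No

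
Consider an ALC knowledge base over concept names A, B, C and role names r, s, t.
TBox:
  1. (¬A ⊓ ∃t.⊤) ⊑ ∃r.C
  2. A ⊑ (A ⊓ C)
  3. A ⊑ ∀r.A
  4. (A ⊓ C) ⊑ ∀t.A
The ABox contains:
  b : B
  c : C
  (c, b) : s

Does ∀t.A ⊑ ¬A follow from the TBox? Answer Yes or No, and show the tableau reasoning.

No

1. ∀t.A ⊑ ¬A  ⇔  (∀t.A ⊓ A) unsat w.r.t. T
   apply at x₀: A⊑(A ⊓ C); A⊑∀r.A
   open: L(x₀) ⊇ {A, C, ∀r.A, ∀t.A}
2. Hence ∀t.A ⊑ ¬A: not entailed.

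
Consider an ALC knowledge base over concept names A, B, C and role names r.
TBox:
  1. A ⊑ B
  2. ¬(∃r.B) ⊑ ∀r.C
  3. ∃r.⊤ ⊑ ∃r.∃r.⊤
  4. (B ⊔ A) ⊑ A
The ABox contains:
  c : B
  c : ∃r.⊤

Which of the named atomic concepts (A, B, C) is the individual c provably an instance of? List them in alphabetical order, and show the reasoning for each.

1. c : A?  L(c) = {B, ∃r.⊤} ∪ {¬A}
   clash {A, ¬A} at c — c ∈ A
2. c : B?  L(c) = {B, ∃r.⊤} ∪ {¬B}
   clash {B, ¬B} at c — c ∈ B
3. c : C?  L(c) = {B, ∃r.⊤} ∪ {¬C}
   apply at c: ∃r.⊤⊑∃r.∃r.⊤
   open: L(c) ⊇ {A, B, ¬C, ∃r.B, ∃r.∃r.⊤, …} (+ ∃-successors) — c ∉ C possible
4. Entailed for c: {A, B}

{A, B}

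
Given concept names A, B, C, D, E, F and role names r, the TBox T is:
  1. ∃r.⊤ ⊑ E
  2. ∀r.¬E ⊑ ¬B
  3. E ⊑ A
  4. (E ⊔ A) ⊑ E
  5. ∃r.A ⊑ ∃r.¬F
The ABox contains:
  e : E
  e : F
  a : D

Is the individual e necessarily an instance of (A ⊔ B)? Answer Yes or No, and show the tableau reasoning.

1. e : (A ⊔ B)?  L(e) = {E, F} ∪ {(¬A ⊓ ¬B)}
   clash {A, ¬A} at e — e ∈ (A ⊔ B)
2. Hence e : (A ⊔ B): entailed.

Yes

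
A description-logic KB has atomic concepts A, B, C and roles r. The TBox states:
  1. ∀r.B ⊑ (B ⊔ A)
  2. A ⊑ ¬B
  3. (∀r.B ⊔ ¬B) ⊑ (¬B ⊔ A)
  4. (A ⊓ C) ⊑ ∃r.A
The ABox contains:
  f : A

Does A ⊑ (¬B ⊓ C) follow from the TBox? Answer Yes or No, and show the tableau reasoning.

No

1. A ⊑ (¬B ⊓ C)  ⇔  (A ⊓ (B ⊔ ¬C)) unsat w.r.t. T
   apply at x₀: A⊑¬B
   open: L(x₀) ⊇ {A, ¬B, ¬C, ∃r.¬B} (+ ∃-successors)
2. Hence A ⊑ (¬B ⊓ C): not entailed.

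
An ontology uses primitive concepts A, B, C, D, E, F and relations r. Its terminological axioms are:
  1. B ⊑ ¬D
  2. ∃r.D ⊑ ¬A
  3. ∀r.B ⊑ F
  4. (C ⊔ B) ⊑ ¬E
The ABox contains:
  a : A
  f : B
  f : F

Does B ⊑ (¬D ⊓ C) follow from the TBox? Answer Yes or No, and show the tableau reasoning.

No

1. B ⊑ (¬D ⊓ C)  ⇔  (B ⊓ (D ⊔ ¬C)) unsat w.r.t. T
   apply at x₀: B⊑¬D
   open: L(x₀) ⊇ {B, ¬C, ¬D, ¬E, ∀r.¬D, …} (+ ∃-successors)
2. Hence B ⊑ (¬D ⊓ C): not entailed.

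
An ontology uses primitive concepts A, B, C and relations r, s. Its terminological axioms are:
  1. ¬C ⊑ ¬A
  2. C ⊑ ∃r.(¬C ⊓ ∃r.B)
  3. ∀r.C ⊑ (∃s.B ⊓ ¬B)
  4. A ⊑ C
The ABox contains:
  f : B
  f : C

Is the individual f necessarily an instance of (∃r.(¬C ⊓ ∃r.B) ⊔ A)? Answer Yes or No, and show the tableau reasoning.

1. f : (∃r.(¬C ⊓ ∃r.B) ⊔ A)?  L(f) = {B, C} ∪ {(∀r.(C ⊔ ∀r.¬B) ⊓ ¬A)}
   clash {B, ¬B} at f — f ∈ (∃r.(¬C ⊓ ∃r.B) ⊔ A)
2. Hence f : (∃r.(¬C ⊓ ∃r.B) ⊔ A): entailed.

Yes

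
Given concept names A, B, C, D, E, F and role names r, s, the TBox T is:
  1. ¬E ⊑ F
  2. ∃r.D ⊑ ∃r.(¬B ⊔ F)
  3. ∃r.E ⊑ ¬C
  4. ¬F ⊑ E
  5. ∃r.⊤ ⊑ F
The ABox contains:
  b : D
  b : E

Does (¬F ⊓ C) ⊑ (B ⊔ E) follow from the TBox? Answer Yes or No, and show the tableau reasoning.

Yes

1. (¬F ⊓ C) ⊑ (B ⊔ E)  ⇔  ((¬F ⊓ C) ⊓ (¬B ⊓ ¬E)) unsat w.r.t. T
   all branches close; clash {F, ¬F} at x₀
2. Hence (¬F ⊓ C) ⊑ (B ⊔ E): entailed.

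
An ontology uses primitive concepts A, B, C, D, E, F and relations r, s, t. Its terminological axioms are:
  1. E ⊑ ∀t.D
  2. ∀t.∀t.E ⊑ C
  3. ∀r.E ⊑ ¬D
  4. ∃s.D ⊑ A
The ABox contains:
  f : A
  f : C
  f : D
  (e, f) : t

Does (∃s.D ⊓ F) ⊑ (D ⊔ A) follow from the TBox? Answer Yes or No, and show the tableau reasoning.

Yes

1. (∃s.D ⊓ F) ⊑ (D ⊔ A)  ⇔  ((∃s.D ⊓ F) ⊓ (¬D ⊓ ¬A)) unsat w.r.t. T
   all branches close; clash {A, ¬A} at x₀
2. Hence (∃s.D ⊓ F) ⊑ (D ⊔ A): entailed.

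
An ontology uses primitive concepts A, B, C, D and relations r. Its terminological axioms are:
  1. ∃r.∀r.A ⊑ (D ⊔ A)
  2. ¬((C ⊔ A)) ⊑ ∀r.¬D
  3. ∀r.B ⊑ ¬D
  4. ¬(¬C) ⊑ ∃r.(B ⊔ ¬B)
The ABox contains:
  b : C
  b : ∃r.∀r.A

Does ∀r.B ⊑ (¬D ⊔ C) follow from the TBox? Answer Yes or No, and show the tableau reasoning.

Yes

1. ∀r.B ⊑ (¬D ⊔ C)  ⇔  (∀r.B ⊓ (D ⊓ ¬C)) unsat w.r.t. T
   all branches close; clash {D, ¬D} at x₀
2. Hence ∀r.B ⊑ (¬D ⊔ C): entailed.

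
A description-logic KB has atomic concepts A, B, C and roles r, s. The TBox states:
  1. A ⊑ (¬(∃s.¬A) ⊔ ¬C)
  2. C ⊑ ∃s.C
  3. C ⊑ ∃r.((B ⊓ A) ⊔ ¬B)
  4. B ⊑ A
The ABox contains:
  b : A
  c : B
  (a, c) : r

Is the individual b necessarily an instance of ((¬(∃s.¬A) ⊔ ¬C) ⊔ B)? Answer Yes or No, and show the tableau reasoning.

Yes

1. b : ((¬(∃s.¬A) ⊔ ¬C) ⊔ B)?  L(b) = {A} ∪ {((∃s.¬A ⊓ C) ⊓ ¬B)}
   clash {C, ¬C} at b — b ∈ ((¬(∃s.¬A) ⊔ ¬C) ⊔ B)
2. Hence b : ((¬(∃s.¬A) ⊔ ¬C) ⊔ B): entailed.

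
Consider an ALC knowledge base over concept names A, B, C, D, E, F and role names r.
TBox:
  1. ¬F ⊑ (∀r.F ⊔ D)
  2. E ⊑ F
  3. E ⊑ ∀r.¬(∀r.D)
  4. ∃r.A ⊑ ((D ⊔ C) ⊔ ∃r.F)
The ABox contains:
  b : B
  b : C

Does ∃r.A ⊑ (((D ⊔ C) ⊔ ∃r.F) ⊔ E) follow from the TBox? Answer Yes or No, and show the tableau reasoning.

Yes

1. ∃r.A ⊑ (((D ⊔ C) ⊔ ∃r.F) ⊔ E)  ⇔  (∃r.A ⊓ (((¬D ⊓ ¬C) ⊓ ∀r.¬F) ⊓ ¬E)) unsat w.r.t. T
   all branches close; clash {D, ¬D} at x₀
2. Hence ∃r.A ⊑ (((D ⊔ C) ⊔ ∃r.F) ⊔ E): entailed.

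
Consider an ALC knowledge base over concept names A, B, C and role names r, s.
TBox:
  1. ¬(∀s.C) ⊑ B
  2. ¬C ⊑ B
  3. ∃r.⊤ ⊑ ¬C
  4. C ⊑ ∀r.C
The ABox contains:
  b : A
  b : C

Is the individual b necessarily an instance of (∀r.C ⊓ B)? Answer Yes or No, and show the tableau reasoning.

1. b : (∀r.C ⊓ B)?  L(b) = {A, C} ∪ {(∃r.¬C ⊔ ¬B)}
   apply at b: C⊑∀r.C
   open: L(b) ⊇ {A, C, ¬B, ∀r.C, ∀r.⊥, …} — b ∉ (∀r.C ⊓ B) possible
2. Hence b : (∀r.C ⊓ B): not entailed.

No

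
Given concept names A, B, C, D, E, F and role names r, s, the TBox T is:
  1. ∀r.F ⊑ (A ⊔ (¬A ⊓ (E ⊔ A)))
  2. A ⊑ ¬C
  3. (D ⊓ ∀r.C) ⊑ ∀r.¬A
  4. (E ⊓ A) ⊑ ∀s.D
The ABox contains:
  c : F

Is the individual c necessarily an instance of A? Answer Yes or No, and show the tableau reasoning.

1. c : A?  L(c) = {F} ∪ {¬A}
   open: L(c) ⊇ {F, ¬A, ¬D, ∃r.¬F} (+ ∃-successors) — c ∉ A possible
2. Hence c : A: not entailed.

No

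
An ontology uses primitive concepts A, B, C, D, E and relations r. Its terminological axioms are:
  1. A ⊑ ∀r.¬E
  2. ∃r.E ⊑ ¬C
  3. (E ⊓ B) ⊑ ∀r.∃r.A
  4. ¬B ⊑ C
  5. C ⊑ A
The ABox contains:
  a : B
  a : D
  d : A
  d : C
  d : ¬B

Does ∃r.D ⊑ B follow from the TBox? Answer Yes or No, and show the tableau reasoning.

No

1. ∃r.D ⊑ B  ⇔  (∃r.D ⊓ ¬B) unsat w.r.t. T
   apply at x₀: ¬B⊑C
   open: L(x₀) ⊇ {A, C, ¬B, ∀r.¬E, ∃r.D} (+ ∃-successors)
2. Hence ∃r.D ⊑ B: not entailed.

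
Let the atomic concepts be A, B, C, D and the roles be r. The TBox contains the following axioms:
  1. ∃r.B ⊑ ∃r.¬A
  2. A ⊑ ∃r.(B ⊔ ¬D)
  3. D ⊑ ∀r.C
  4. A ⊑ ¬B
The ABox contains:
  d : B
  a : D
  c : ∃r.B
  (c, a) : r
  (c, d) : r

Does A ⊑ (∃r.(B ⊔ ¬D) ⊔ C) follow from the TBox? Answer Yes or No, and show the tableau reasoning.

Yes

1. A ⊑ (∃r.(B ⊔ ¬D) ⊔ C)  ⇔  (A ⊓ (∀r.(¬B ⊓ D) ⊓ ¬C)) unsat w.r.t. T
   all branches close; clash {D, ¬D} at an ∃-successor
2. Hence A ⊑ (∃r.(B ⊔ ¬D) ⊔ C): entailed.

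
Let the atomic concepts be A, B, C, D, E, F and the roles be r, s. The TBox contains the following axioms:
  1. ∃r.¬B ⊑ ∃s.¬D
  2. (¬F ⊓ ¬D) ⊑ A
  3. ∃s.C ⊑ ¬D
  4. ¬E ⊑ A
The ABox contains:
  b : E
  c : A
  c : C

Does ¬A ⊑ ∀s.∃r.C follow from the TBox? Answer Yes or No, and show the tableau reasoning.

1. ¬A ⊑ ∀s.∃r.C  ⇔  (¬A ⊓ ∃s.∀r.¬C) unsat w.r.t. T
   open: L(x₀) ⊇ {E, F, ¬A, ∀r.B, ∀s.¬C, …} (+ ∃-successors)
2. Hence ¬A ⊑ ∀s.∃r.C: not entailed.

No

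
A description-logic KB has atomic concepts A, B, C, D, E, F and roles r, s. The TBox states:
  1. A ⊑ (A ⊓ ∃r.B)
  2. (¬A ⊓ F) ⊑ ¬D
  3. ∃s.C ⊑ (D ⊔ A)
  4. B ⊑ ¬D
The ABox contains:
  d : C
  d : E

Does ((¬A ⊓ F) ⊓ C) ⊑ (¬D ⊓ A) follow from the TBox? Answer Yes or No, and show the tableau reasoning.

No

1. ((¬A ⊓ F) ⊓ C) ⊑ (¬D ⊓ A)  ⇔  (((¬A ⊓ F) ⊓ C) ⊓ (D ⊔ ¬A)) unsat w.r.t. T
   apply at x₀: (¬A ⊓ F)⊑¬D
   open: L(x₀) ⊇ {C, F, ¬A, ¬B, ¬D, …}
2. Hence ((¬A ⊓ F) ⊓ C) ⊑ (¬D ⊓ A): not entailed.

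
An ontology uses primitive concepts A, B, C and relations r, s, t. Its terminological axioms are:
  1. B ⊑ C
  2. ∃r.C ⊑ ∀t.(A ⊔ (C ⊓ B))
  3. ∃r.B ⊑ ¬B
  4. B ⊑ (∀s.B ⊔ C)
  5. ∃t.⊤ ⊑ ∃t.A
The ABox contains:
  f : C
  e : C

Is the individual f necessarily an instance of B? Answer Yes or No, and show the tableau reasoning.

1. f : B?  L(f) = {C} ∪ {¬B}
   open: L(f) ⊇ {C, ¬B, ∀r.¬C, ∀t.⊥} — f ∉ B possible
2. Hence f : B: not entailed.

No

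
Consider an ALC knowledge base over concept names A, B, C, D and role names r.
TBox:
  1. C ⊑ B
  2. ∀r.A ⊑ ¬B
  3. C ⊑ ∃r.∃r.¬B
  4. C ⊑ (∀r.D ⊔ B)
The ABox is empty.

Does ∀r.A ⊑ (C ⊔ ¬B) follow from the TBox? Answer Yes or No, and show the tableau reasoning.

1. ∀r.A ⊑ (C ⊔ ¬B)  ⇔  (∀r.A ⊓ (¬C ⊓ B)) unsat w.r.t. T
   all branches close; clash {B, ¬B} at x₀
2. Hence ∀r.A ⊑ (C ⊔ ¬B): entailed.

Yes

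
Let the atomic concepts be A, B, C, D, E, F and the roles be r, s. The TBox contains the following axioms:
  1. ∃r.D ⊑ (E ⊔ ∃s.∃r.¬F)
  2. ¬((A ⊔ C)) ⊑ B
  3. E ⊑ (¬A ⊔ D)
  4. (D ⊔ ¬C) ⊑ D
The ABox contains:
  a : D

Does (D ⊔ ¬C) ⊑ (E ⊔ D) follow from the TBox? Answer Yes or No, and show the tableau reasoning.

1. (D ⊔ ¬C) ⊑ (E ⊔ D)  ⇔  ((D ⊔ ¬C) ⊓ (¬E ⊓ ¬D)) unsat w.r.t. T
   all branches close; clash {D, ¬D} at x₀
2. Hence (D ⊔ ¬C) ⊑ (E ⊔ D): entailed.

Yes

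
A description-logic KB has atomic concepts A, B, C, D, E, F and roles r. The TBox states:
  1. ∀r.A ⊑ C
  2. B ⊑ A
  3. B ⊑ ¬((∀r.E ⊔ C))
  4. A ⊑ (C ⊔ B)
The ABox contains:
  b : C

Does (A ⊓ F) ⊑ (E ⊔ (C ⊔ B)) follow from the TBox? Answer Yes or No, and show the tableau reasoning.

1. (A ⊓ F) ⊑ (E ⊔ (C ⊔ B))  ⇔  ((A ⊓ F) ⊓ (¬E ⊓ (¬C ⊓ ¬B))) unsat w.r.t. T
   all branches close; clash {B, ¬B} at x₀
2. Hence (A ⊓ F) ⊑ (E ⊔ (C ⊔ B)): entailed.

Yes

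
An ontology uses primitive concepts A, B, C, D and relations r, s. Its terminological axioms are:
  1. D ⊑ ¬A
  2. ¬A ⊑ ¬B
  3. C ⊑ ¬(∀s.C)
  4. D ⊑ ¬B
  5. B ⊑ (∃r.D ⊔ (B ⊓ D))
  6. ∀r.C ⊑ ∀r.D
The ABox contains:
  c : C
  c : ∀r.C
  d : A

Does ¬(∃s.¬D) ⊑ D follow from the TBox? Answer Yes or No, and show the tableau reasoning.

No

1. ¬(∃s.¬D) ⊑ D  ⇔  (∀s.D ⊓ ¬D) unsat w.r.t. T
   open: L(x₀) ⊇ {A, ¬B, ¬C, ¬D, ∀s.D, …} (+ ∃-successors)
2. Hence ¬(∃s.¬D) ⊑ D: not entailed.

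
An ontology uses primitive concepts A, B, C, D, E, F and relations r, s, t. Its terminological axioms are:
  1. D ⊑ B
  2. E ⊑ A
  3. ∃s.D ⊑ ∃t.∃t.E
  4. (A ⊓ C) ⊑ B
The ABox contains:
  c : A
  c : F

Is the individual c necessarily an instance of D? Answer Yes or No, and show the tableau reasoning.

No

1. c : D?  L(c) = {A, F} ∪ {¬D}
   open: L(c) ⊇ {A, F, ¬C, ¬D, ∀s.¬D} — c ∉ D possible
2. Hence c : D: not entailed.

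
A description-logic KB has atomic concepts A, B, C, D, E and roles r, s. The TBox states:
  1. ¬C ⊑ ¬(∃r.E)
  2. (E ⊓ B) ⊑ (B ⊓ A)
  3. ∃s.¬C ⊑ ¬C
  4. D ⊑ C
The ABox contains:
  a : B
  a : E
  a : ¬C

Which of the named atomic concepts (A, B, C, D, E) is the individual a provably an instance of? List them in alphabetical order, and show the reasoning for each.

1. a : A?  L(a) = {B, E, ¬C} ∪ {¬A}
   clash {C, ¬C} at a — a ∈ A
2. a : B?  L(a) = {B, E, ¬C} ∪ {¬B}
   clash {B, ¬B} at a — a ∈ B
3. a : C?  L(a) = {B, E, ¬C} ∪ {¬C}
   apply at a: ¬C⊑¬(∃r.E)
   open: L(a) ⊇ {A, B, E, ¬C, ¬D, …} — a ∉ C possible
4. a : D?  L(a) = {B, E, ¬C} ∪ {¬D}
   apply at a: ¬C⊑¬(∃r.E)
   open: L(a) ⊇ {A, B, E, ¬C, ¬D, …} — a ∉ D possible
5. a : E?  L(a) = {B, E, ¬C} ∪ {¬E}
   clash {E, ¬E} at a — a ∈ E
6. Entailed for a: {A, B, E}

{A, B, E}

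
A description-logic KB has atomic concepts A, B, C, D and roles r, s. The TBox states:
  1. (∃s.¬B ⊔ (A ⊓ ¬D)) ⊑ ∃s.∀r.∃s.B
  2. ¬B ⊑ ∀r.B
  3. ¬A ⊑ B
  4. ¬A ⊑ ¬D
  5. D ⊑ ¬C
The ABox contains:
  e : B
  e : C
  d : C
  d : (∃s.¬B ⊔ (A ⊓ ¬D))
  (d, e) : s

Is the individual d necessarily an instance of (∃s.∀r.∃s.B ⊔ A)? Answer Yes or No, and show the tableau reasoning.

Yes

1. d : (∃s.∀r.∃s.B ⊔ A)?  L(d) = {C, (∃s.¬B ⊔ (A ⊓ ¬D))} ∪ {(∀s.∃r.∀s.¬B ⊓ ¬A)}
   clash {A, ¬A} at d — d ∈ (∃s.∀r.∃s.B ⊔ A)
2. Hence d : (∃s.∀r.∃s.B ⊔ A): entailed.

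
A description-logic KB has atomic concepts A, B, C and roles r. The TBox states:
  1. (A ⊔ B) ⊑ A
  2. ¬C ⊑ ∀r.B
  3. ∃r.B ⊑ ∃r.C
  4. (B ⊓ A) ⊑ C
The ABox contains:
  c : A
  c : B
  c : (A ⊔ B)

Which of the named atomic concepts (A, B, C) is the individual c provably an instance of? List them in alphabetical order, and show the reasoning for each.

{A, B, C}

1. c : A?  L(c) = {A, B, (A ⊔ B)} ∪ {¬A}
   clash {A, ¬A} at c — c ∈ A
2. c : B?  L(c) = {A, B, (A ⊔ B)} ∪ {¬B}
   clash {B, ¬B} at c — c ∈ B
3. c : C?  L(c) = {A, B, (A ⊔ B)} ∪ {¬C}
   clash {C, ¬C} at c — c ∈ C
4. Entailed for c: {A, B, C}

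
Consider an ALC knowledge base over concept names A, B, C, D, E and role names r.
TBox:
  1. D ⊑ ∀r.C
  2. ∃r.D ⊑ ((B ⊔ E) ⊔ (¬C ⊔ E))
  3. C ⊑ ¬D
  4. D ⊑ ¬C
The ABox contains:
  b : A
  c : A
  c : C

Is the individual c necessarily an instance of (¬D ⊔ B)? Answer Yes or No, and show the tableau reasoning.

Yes

1. c : (¬D ⊔ B)?  L(c) = {A, C} ∪ {(D ⊓ ¬B)}
   clash {D, ¬D} at c — c ∈ (¬D ⊔ B)
2. Hence c : (¬D ⊔ B): entailed.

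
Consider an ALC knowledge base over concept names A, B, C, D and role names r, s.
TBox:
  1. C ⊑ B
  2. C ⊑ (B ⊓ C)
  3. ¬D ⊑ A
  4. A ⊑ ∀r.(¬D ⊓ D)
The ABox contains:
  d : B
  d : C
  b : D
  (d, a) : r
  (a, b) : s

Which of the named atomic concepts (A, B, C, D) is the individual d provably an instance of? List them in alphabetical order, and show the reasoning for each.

1. d : A?  L(d) = {B, C} ∪ {¬A}
   apply at d: C⊑(B ⊓ C)
   open: L(d) ⊇ {B, C, D, ¬A} — d ∉ A possible
2. d : B?  L(d) = {B, C} ∪ {¬B}
   clash {B, ¬B} at d — d ∈ B
3. d : C?  L(d) = {B, C} ∪ {¬C}
   clash {C, ¬C} at d — d ∈ C
4. d : D?  L(d) = {B, C} ∪ {¬D}
   clash {D, ¬D} at a — d ∈ D
5. Entailed for d: {B, C, D}

{B, C, D}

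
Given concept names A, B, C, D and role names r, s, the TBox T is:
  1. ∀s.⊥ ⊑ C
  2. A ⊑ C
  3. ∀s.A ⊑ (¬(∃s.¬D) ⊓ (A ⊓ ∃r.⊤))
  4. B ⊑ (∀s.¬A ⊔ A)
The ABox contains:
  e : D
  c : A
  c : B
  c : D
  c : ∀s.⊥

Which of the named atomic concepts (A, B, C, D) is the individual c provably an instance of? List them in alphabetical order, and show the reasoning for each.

{A, B, C, D}

1. c : A?  L(c) = {A, B, D, ∀s.⊥} ∪ {¬A}
   clash {A, ¬A} at c — c ∈ A
2. c : B?  L(c) = {A, B, D, ∀s.⊥} ∪ {¬B}
   clash {B, ¬B} at c — c ∈ B
3. c : C?  L(c) = {A, B, D, ∀s.⊥} ∪ {¬C}
   clash {C, ¬C} at c — c ∈ C
4. c : D?  L(c) = {A, B, D, ∀s.⊥} ∪ {¬D}
   clash {D, ¬D} at c — c ∈ D
5. Entailed for c: {A, B, C, D}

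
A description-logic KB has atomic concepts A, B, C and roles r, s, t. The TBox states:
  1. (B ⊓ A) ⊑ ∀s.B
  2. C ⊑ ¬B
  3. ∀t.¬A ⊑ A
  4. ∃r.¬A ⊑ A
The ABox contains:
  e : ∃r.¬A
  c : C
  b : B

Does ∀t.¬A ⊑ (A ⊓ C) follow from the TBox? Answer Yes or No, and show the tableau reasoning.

1. ∀t.¬A ⊑ (A ⊓ C)  ⇔  (∀t.¬A ⊓ (¬A ⊔ ¬C)) unsat w.r.t. T
   apply at x₀: ∀t.¬A⊑A
   open: L(x₀) ⊇ {A, ¬B, ¬C, ∀r.A, ∀t.¬A}
2. Hence ∀t.¬A ⊑ (A ⊓ C): not entailed.

No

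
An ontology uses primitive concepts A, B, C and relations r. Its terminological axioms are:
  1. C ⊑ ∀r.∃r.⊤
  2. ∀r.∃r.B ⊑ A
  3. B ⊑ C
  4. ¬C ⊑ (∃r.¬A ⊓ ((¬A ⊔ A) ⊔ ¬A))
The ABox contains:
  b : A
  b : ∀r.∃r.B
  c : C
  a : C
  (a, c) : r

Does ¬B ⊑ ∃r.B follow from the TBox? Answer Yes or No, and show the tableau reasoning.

No

1. ¬B ⊑ ∃r.B  ⇔  (¬B ⊓ ∀r.¬B) unsat w.r.t. T
   open: L(x₀) ⊇ {¬A, ¬B, ¬C, ∀r.¬B, ∃r.¬A, …} (+ ∃-successors)
2. Hence ¬B ⊑ ∃r.B: not entailed.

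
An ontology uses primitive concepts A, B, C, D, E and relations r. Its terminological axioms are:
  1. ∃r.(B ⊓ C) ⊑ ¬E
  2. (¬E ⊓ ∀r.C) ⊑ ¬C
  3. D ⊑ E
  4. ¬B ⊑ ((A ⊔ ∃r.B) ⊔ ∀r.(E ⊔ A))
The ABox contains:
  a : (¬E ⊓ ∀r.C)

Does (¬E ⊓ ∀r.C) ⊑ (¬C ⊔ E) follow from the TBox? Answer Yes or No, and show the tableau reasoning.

Yes

1. (¬E ⊓ ∀r.C) ⊑ (¬C ⊔ E)  ⇔  ((¬E ⊓ ∀r.C) ⊓ (C ⊓ ¬E)) unsat w.r.t. T
   all branches close; clash {E, ¬E} at x₀
2. Hence (¬E ⊓ ∀r.C) ⊑ (¬C ⊔ E): entailed.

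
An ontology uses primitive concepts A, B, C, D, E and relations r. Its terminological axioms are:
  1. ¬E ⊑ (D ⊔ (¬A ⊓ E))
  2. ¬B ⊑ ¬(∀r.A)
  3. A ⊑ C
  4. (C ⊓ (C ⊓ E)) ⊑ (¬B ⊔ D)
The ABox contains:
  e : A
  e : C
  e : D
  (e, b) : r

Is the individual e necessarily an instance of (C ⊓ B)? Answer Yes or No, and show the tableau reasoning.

1. e : (C ⊓ B)?  L(e) = {A, C, D} ∪ {(¬C ⊔ ¬B)}
   open: L(e) ⊇ {A, C, D, ¬B, ¬E, …} (+ ∃-successors) — e ∉ (C ⊓ B) possible
2. Hence e : (C ⊓ B): not entailed.

No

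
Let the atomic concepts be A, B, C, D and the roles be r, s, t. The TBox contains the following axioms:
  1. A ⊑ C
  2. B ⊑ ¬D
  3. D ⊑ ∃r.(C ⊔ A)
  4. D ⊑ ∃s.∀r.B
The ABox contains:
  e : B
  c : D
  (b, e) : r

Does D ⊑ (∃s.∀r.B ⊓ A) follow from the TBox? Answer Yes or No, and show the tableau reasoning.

1. D ⊑ (∃s.∀r.B ⊓ A)  ⇔  (D ⊓ (∀s.∃r.¬B ⊔ ¬A)) unsat w.r.t. T
   apply at x₀: D⊑∃r.(C ⊔ A); D⊑∃s.∀r.B
   open: L(x₀) ⊇ {D, ¬A, ¬B, ∃r.(C ⊔ A), ∃s.∀r.B} (+ ∃-successors)
2. Hence D ⊑ (∃s.∀r.B ⊓ A): not entailed.

No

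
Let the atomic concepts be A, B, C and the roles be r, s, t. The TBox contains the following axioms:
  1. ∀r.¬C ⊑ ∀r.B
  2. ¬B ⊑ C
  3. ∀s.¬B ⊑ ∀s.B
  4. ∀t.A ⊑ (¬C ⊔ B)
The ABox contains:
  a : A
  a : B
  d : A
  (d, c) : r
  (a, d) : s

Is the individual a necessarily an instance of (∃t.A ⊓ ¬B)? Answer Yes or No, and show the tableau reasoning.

1. a : (∃t.A ⊓ ¬B)?  L(a) = {A, B} ∪ {(∀t.¬A ⊔ B)}
   open: L(a) ⊇ {A, B, ∃r.C, ∃s.B, ∃t.¬A} (+ ∃-successors) — a ∉ (∃t.A ⊓ ¬B) possible
2. Hence a : (∃t.A ⊓ ¬B): not entailed.

No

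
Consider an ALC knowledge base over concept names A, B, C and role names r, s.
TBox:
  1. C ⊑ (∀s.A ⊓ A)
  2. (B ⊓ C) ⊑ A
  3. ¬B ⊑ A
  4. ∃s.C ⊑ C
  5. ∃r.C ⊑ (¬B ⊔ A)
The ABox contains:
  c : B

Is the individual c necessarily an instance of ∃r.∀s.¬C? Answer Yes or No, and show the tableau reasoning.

No

1. c : ∃r.∀s.¬C?  L(c) = {B} ∪ {∀r.∃s.C}
   open: L(c) ⊇ {B, ¬C, ∀r.¬C, ∀r.∃s.C, ∀s.¬C} — c ∉ ∃r.∀s.¬C possible
2. Hence c : ∃r.∀s.¬C: not entailed.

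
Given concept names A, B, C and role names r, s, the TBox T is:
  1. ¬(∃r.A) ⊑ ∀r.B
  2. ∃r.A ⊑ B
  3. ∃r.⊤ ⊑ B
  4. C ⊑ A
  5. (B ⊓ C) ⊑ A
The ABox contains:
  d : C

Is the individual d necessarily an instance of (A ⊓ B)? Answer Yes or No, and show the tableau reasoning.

No

1. d : (A ⊓ B)?  L(d) = {C} ∪ {(¬A ⊔ ¬B)}
   apply at d: C⊑A
   open: L(d) ⊇ {A, C, ¬B, ∀r.B, ∀r.¬A, …} — d ∉ (A ⊓ B) possible
2. Hence d : (A ⊓ B): not entailed.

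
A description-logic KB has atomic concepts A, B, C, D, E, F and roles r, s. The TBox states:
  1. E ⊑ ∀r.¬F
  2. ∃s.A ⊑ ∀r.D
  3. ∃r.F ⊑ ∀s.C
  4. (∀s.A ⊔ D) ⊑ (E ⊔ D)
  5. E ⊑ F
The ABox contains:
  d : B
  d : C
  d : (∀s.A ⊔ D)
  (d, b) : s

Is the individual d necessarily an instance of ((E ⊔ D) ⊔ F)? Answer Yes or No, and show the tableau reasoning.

Yes

1. d : ((E ⊔ D) ⊔ F)?  L(d) = {B, C, (∀s.A ⊔ D)} ∪ {((¬E ⊓ ¬D) ⊓ ¬F)}
   clash {D, ¬D} at d — d ∈ ((E ⊔ D) ⊔ F)
2. Hence d : ((E ⊔ D) ⊔ F): entailed.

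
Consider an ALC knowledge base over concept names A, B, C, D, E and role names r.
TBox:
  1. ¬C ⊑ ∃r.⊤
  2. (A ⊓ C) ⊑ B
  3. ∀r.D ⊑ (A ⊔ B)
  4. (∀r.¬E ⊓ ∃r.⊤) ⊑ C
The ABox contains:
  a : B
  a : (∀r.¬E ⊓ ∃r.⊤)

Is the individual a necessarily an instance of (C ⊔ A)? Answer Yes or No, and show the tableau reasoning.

Yes

1. a : (C ⊔ A)?  L(a) = {B, (∀r.¬E ⊓ ∃r.⊤)} ∪ {(¬C ⊓ ¬A)}
   clash {C, ¬C} at a — a ∈ (C ⊔ A)
2. Hence a : (C ⊔ A): entailed.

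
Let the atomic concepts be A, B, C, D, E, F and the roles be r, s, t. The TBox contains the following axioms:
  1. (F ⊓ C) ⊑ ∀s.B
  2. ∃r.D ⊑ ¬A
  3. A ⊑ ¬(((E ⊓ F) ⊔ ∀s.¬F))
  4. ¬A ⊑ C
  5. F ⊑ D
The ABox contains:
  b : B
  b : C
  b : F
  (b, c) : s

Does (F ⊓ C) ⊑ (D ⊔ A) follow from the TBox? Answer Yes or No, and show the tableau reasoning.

Yes

1. (F ⊓ C) ⊑ (D ⊔ A)  ⇔  ((F ⊓ C) ⊓ (¬D ⊓ ¬A)) unsat w.r.t. T
   all branches close; clash {D, ¬D} at x₀
2. Hence (F ⊓ C) ⊑ (D ⊔ A): entailed.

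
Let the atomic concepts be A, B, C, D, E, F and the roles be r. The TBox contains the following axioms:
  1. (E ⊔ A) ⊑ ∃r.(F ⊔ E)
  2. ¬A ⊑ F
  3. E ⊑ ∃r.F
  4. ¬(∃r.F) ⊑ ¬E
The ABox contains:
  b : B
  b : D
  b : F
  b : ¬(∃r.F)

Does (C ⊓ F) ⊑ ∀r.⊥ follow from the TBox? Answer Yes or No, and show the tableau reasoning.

1. (C ⊓ F) ⊑ ∀r.⊥  ⇔  ((C ⊓ F) ⊓ ∃r.⊤) unsat w.r.t. T
   open: L(x₀) ⊇ {C, F, ¬A, ¬E, ∃r.⊤} (+ ∃-successors)
2. Hence (C ⊓ F) ⊑ ∀r.⊥: not entailed.

No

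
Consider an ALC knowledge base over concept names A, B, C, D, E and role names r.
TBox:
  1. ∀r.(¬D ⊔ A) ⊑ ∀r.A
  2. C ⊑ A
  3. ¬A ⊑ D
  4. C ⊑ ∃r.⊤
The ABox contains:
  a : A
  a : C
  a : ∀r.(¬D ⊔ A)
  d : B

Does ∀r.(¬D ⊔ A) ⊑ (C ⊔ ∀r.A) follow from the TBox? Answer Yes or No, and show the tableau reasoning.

1. ∀r.(¬D ⊔ A) ⊑ (C ⊔ ∀r.A)  ⇔  (∀r.(¬D ⊔ A) ⊓ (¬C ⊓ ∃r.¬A)) unsat w.r.t. T
   all branches close; clash {A, ¬A} at an ∃-successor
2. Hence ∀r.(¬D ⊔ A) ⊑ (C ⊔ ∀r.A): entailed.

Yes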